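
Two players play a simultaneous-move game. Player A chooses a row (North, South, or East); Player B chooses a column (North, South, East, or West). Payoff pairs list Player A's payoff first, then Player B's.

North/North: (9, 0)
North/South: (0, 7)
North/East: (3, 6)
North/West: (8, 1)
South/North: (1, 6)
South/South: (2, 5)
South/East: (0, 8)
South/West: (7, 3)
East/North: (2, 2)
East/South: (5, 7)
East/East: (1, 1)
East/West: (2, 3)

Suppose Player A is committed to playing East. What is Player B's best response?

With Player A fixed at East, Player B's payoffs are: North → 2, South → 7, East → 1, West → 3.
The maximum is 7, achieved by South.

South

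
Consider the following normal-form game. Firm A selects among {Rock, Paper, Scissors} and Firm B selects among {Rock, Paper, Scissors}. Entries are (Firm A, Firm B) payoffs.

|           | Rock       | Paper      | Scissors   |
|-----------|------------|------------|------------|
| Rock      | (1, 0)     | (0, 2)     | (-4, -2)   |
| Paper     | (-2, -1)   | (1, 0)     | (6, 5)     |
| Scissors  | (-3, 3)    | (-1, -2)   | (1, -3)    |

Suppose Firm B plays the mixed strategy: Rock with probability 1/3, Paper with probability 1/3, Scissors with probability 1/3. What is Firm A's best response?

Paper

Firm A's best reply maximizes expected payoff against the mix.
Rock: (1/3)·1 + (1/3)·0 + (1/3)·(-4) = -1
Paper: (1/3)·(-2) + (1/3)·1 + (1/3)·6 = 5/3
Scissors: (1/3)·(-3) + (1/3)·(-1) + (1/3)·1 = -1
Highest expected payoff is 5/3, from Paper.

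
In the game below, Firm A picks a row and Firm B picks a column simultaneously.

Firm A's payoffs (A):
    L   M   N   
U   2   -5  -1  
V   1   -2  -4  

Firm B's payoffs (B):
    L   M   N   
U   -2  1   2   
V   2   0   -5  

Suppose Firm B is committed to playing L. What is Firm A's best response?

U

With Firm B fixed at L, Firm A's payoffs are: U → 2, V → 1.
The maximum is 2, achieved by U.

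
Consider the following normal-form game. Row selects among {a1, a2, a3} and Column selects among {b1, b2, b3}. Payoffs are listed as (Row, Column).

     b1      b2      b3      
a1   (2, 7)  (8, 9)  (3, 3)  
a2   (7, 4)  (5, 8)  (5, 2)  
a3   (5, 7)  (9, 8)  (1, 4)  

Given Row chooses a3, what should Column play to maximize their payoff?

With Row fixed at a3, Column's payoffs are: b1 → 7, b2 → 8, b3 → 4.
The maximum is 8, achieved by b2.

b2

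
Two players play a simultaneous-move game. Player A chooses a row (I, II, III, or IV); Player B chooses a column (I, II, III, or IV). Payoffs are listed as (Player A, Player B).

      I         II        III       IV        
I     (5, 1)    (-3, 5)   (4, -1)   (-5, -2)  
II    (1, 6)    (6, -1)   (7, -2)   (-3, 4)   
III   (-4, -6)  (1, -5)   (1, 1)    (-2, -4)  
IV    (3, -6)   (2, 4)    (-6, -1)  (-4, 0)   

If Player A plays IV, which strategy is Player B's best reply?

II

With Player A fixed at IV, Player B's payoffs are: I → -6, II → 4, III → -1, IV → 0.
The maximum is 4, achieved by II.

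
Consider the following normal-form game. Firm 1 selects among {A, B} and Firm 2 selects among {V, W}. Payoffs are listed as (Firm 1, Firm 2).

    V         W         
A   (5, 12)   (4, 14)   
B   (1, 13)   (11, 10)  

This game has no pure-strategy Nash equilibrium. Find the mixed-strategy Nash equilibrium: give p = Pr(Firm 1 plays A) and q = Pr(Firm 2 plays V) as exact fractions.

p = 3/5, q = 7/11

In a mixed NE each player is indifferent between their pure strategies, so the opponent's mix sets the indifference.
Firm 2 indifferent between V and W: p·12 + (1−p)·13 = p·14 + (1−p)·10 ⟹ 13 + (-1)p = 10 + 4p ⟹ p = 3/5.
Firm 1 indifferent between A and B: q·5 + (1−q)·4 = q·1 + (1−q)·11 ⟹ 4 + 1q = 11 + (-10)q ⟹ q = 7/11.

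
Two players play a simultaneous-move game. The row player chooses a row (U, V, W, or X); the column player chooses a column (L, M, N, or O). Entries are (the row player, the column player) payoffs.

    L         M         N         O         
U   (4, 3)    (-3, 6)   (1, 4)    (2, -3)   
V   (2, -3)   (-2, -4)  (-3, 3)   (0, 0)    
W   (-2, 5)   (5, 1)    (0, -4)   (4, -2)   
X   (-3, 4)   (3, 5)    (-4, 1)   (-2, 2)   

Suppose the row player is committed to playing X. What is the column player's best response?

With the row player fixed at X, the column player's payoffs are: L → 4, M → 5, N → 1, O → 2.
The maximum is 5, achieved by M.

M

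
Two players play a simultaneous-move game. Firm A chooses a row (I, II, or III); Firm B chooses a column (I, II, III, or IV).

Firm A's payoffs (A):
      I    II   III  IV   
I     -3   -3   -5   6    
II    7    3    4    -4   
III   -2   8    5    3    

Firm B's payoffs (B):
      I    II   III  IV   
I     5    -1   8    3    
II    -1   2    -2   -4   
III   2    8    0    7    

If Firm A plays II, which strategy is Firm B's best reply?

With Firm A fixed at II, Firm B's payoffs are: I → -1, II → 2, III → -2, IV → -4.
The maximum is 2, achieved by II.

II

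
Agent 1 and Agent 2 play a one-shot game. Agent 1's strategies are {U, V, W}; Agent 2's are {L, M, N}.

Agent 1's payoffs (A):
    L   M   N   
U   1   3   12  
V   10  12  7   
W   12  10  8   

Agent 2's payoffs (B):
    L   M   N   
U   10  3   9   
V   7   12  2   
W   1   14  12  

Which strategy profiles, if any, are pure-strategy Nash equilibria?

A profile is a Nash equilibrium when each player is best-responding to the other.
Agent 1's best responses — vs L: W (payoff 12); vs M: V (payoff 12); vs N: U (payoff 12).
Agent 2's best responses — vs U: L (payoff 10); vs V: M (payoff 12); vs W: M (payoff 14).
The only mutual best response is (V, M); neither player gains by switching there.

(V, M)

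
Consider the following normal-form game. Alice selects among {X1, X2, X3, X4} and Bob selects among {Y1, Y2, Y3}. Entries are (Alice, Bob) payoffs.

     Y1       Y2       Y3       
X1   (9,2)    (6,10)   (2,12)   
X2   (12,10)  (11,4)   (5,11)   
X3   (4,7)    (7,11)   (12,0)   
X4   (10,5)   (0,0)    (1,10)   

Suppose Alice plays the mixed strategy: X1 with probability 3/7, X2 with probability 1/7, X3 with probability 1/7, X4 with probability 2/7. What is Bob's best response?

Bob's best reply maximizes expected payoff against the mix.
Y1: (3/7)·2 + (1/7)·10 + (1/7)·7 + (2/7)·5 = 33/7
Y2: (3/7)·10 + (1/7)·4 + (1/7)·11 + (2/7)·0 = 45/7
Y3: (3/7)·12 + (1/7)·11 + (1/7)·0 + (2/7)·10 = 67/7
Highest expected payoff is 67/7, from Y3.

Y3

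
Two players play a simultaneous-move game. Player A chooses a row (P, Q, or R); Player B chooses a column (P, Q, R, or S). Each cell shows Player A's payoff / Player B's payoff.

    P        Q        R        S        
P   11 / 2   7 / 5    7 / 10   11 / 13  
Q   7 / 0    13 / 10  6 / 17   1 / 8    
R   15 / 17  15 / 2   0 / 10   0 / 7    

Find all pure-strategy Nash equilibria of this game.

Check mutual best responses: a cell is a NE iff neither player can gain by unilaterally deviating.
Player A's best responses — vs P: R (payoff 15); vs Q: R (payoff 15); vs R: P (payoff 7); vs S: P (payoff 11).
Player B's best responses — vs P: S (payoff 13); vs Q: R (payoff 17); vs R: P (payoff 17).
Mutual best responses occur at (P, S) and (R, P); at each, neither player gains by switching.

(P, S) and (R, P)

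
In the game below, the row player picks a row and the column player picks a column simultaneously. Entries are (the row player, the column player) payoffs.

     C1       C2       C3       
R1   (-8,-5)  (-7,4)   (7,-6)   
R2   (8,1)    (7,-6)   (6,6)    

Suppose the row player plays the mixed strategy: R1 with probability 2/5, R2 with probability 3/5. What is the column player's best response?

C3

The column player's best reply maximizes expected payoff against the mix.
C1: (2/5)·(-5) + (3/5)·1 = -7/5
C2: (2/5)·4 + (3/5)·(-6) = -2
C3: (2/5)·(-6) + (3/5)·6 = 6/5
Highest expected payoff is 6/5, from C3.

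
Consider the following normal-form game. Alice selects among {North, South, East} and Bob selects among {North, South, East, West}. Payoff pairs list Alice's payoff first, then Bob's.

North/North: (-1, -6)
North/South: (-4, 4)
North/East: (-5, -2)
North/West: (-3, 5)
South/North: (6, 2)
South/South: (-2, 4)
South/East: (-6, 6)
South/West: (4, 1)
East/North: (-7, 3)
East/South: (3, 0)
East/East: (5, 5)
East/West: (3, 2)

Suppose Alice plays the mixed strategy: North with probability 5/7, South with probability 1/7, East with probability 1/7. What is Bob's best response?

Bob's best reply maximizes expected payoff against the mix.
North: (5/7)·(-6) + (1/7)·2 + (1/7)·3 = -25/7
South: (5/7)·4 + (1/7)·4 + (1/7)·0 = 24/7
East: (5/7)·(-2) + (1/7)·6 + (1/7)·5 = 1/7
West: (5/7)·5 + (1/7)·1 + (1/7)·2 = 4
Highest expected payoff is 4, from West.

West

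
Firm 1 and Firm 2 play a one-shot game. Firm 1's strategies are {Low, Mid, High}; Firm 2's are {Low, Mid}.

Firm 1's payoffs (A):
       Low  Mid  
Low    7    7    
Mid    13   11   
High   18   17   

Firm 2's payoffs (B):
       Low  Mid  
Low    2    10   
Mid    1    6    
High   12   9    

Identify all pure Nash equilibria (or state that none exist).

(High, Low)

Find each player's best response to every opponent strategy; NE are the intersections.
Firm 1's best responses — vs Low: High (payoff 18); vs Mid: High (payoff 17).
Firm 2's best responses — vs Low: Mid (payoff 10); vs Mid: Mid (payoff 6); vs High: Low (payoff 12).
The only mutual best response is (High, Low); neither player gains by switching there.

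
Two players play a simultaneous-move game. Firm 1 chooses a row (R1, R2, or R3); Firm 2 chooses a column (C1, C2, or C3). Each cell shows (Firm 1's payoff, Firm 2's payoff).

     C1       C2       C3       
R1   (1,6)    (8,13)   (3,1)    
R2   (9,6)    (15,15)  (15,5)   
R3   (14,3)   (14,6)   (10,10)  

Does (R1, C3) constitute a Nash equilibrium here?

Holding Firm 2 at C3: Firm 1 gets 3 from R1 but could get 15 by switching to R2. Firm 1 has a profitable deviation.

No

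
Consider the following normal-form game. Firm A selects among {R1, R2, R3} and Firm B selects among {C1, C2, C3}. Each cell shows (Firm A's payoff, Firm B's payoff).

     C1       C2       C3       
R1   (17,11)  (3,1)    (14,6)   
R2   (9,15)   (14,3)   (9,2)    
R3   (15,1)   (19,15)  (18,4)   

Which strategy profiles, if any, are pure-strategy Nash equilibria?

Find each player's best response to every opponent strategy; NE are the intersections.
Firm A's best responses — vs C1: R1 (payoff 17); vs C2: R3 (payoff 19); vs C3: R3 (payoff 18).
Firm B's best responses — vs R1: C1 (payoff 11); vs R2: C1 (payoff 15); vs R3: C2 (payoff 15).
Mutual best responses occur at (R1, C1) and (R3, C2); at each, neither player gains by switching.

(R1, C1) and (R3, C2)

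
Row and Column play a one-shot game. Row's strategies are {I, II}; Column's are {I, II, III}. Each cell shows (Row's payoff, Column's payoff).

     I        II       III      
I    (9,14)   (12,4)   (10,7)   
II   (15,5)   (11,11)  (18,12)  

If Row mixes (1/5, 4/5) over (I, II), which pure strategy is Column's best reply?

Column's best reply maximizes expected payoff against the mix.
I: (1/5)·14 + (4/5)·5 = 34/5
II: (1/5)·4 + (4/5)·11 = 48/5
III: (1/5)·7 + (4/5)·12 = 11
Highest expected payoff is 11, from III.

III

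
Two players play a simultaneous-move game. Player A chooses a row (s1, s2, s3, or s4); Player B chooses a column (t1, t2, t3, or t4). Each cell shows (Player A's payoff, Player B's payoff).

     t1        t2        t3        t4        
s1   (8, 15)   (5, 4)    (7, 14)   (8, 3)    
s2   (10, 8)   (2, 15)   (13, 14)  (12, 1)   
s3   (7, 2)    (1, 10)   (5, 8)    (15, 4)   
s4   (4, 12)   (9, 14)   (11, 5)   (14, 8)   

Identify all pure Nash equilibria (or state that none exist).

A profile is a Nash equilibrium when each player is best-responding to the other.
Player A's best responses — vs t1: s2 (payoff 10); vs t2: s4 (payoff 9); vs t3: s2 (payoff 13); vs t4: s3 (payoff 15).
Player B's best responses — vs s1: t1 (payoff 15); vs s2: t2 (payoff 15); vs s3: t2 (payoff 10); vs s4: t2 (payoff 14).
The only mutual best response is (s4, t2); neither player gains by switching there.

(s4, t2)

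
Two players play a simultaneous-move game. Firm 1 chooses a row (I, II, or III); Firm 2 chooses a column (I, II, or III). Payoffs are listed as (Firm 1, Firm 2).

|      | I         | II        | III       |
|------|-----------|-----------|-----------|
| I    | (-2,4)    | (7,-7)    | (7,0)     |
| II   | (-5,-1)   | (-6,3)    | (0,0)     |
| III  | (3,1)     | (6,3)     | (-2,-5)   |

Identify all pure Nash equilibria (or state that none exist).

Check mutual best responses: a cell is a NE iff neither player can gain by unilaterally deviating.
Firm 1's best responses — vs I: III (payoff 3); vs II: I (payoff 7); vs III: I (payoff 7).
Firm 2's best responses — vs I: I (payoff 4); vs II: II (payoff 3); vs III: II (payoff 3).
No cell has both players best-responding. For instance, Firm 1's best reply to II is I, but against I Firm 2 prefers I over II.

None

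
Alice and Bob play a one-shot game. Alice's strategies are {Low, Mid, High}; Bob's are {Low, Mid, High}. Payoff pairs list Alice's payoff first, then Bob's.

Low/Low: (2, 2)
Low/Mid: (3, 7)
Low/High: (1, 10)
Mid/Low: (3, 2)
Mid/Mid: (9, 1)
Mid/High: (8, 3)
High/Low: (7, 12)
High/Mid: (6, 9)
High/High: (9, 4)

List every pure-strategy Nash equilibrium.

Find each player's best response to every opponent strategy; NE are the intersections.
Alice's best responses — vs Low: High (payoff 7); vs Mid: Mid (payoff 9); vs High: High (payoff 9).
Bob's best responses — vs Low: High (payoff 10); vs Mid: High (payoff 3); vs High: Low (payoff 12).
The only mutual best response is (High, Low); neither player gains by switching there.

(High, Low)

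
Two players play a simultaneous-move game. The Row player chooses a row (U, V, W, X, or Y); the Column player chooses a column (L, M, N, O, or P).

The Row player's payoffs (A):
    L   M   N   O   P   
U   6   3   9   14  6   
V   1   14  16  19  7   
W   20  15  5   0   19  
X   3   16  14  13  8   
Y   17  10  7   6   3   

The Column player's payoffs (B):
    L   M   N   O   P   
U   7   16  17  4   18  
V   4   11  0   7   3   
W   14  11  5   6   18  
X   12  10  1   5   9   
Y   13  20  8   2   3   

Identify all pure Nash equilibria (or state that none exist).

(W, P)

A profile is a Nash equilibrium when each player is best-responding to the other.
The Row player's best responses — vs L: W (payoff 20); vs M: X (payoff 16); vs N: V (payoff 16); vs O: V (payoff 19); vs P: W (payoff 19).
The Column player's best responses — vs U: P (payoff 18); vs V: M (payoff 11); vs W: P (payoff 18); vs X: L (payoff 12); vs Y: M (payoff 20).
The only mutual best response is (W, P); neither player gains by switching there.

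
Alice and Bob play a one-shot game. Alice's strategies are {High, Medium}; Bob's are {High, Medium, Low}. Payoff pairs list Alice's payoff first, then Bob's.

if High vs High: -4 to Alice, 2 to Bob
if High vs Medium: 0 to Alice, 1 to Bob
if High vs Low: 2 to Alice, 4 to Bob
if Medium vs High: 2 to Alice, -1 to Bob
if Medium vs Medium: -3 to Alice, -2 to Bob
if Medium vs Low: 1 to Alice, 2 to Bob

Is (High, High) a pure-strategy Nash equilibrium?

No

Holding Bob at High: Alice gets -4 from High but could get 2 by switching to Medium. Alice has a profitable deviation.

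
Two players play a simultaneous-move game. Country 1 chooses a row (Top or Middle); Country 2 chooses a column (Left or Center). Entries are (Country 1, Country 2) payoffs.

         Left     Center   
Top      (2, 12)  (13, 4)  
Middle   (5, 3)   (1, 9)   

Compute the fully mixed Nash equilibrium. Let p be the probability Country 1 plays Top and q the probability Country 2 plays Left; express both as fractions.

p = 3/7, q = 4/5

In a mixed NE each player is indifferent between their pure strategies, so the opponent's mix sets the indifference.
Country 2 indifferent between Left and Center: p·12 + (1−p)·3 = p·4 + (1−p)·9 ⟹ 3 + 9p = 9 + (-5)p ⟹ p = 3/7.
Country 1 indifferent between Top and Middle: q·2 + (1−q)·13 = q·5 + (1−q)·1 ⟹ 13 + (-11)q = 1 + 4q ⟹ q = 4/5.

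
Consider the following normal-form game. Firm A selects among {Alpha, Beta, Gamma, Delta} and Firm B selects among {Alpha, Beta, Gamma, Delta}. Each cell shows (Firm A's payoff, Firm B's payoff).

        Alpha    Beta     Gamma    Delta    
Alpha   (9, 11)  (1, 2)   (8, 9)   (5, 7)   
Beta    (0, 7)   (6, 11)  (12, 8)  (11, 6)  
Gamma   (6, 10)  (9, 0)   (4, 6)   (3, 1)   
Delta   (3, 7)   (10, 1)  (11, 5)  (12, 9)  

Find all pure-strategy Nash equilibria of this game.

(Alpha, Alpha) and (Delta, Delta)

Check mutual best responses: a cell is a NE iff neither player can gain by unilaterally deviating.
Firm A's best responses — vs Alpha: Alpha (payoff 9); vs Beta: Delta (payoff 10); vs Gamma: Beta (payoff 12); vs Delta: Delta (payoff 12).
Firm B's best responses — vs Alpha: Alpha (payoff 11); vs Beta: Beta (payoff 11); vs Gamma: Alpha (payoff 10); vs Delta: Delta (payoff 9).
Mutual best responses occur at (Alpha, Alpha) and (Delta, Delta); at each, neither player gains by switching.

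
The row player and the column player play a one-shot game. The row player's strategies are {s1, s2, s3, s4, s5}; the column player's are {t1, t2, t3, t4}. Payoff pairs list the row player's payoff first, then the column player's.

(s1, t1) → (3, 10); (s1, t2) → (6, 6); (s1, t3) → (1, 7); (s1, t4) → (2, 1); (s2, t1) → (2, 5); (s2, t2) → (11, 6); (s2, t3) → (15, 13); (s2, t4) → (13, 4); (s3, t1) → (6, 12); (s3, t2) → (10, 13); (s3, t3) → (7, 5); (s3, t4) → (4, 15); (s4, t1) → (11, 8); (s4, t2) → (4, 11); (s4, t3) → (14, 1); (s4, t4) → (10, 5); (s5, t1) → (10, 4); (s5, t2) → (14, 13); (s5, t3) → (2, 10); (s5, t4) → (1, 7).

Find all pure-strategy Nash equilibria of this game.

(s2, t3) and (s5, t2)

A profile is a Nash equilibrium when each player is best-responding to the other.
The row player's best responses — vs t1: s4 (payoff 11); vs t2: s5 (payoff 14); vs t3: s2 (payoff 15); vs t4: s2 (payoff 13).
The column player's best responses — vs s1: t1 (payoff 10); vs s2: t3 (payoff 13); vs s3: t4 (payoff 15); vs s4: t2 (payoff 11); vs s5: t2 (payoff 13).
Mutual best responses occur at (s2, t3) and (s5, t2); at each, neither player gains by switching.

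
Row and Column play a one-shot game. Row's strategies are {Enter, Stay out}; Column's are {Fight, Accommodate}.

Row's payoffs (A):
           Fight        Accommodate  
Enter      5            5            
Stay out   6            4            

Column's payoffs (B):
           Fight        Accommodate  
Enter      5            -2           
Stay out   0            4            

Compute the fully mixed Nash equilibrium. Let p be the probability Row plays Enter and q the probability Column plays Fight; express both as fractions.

p = 4/11, q = 1/2

Each player's mixing probability is pinned down by making the *other* player indifferent.
Column indifferent between Fight and Accommodate: p·5 + (1−p)·0 = p·(-2) + (1−p)·4 ⟹ 0 + 5p = 4 + (-6)p ⟹ p = 4/11.
Row indifferent between Enter and Stay out: q·5 + (1−q)·5 = q·6 + (1−q)·4 ⟹ 5 + 0q = 4 + 2q ⟹ q = 1/2.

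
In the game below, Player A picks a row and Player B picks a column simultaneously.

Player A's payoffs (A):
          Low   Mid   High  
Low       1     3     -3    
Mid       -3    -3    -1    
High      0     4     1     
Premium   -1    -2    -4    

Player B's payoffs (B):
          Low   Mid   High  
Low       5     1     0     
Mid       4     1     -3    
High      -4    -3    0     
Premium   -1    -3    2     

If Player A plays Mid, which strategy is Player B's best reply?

Low

With Player A fixed at Mid, Player B's payoffs are: Low → 4, Mid → 1, High → -3.
The maximum is 4, achieved by Low.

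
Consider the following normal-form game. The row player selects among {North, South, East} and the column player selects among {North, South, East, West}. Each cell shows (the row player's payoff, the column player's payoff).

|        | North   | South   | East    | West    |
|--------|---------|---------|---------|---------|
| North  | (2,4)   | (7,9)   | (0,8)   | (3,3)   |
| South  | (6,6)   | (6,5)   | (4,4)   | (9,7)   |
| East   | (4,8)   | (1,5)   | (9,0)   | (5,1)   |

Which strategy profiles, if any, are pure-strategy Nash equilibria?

(North, South) and (South, West)

Find each player's best response to every opponent strategy; NE are the intersections.
The row player's best responses — vs North: South (payoff 6); vs South: North (payoff 7); vs East: East (payoff 9); vs West: South (payoff 9).
The column player's best responses — vs North: South (payoff 9); vs South: West (payoff 7); vs East: North (payoff 8).
Mutual best responses occur at (North, South) and (South, West); at each, neither player gains by switching.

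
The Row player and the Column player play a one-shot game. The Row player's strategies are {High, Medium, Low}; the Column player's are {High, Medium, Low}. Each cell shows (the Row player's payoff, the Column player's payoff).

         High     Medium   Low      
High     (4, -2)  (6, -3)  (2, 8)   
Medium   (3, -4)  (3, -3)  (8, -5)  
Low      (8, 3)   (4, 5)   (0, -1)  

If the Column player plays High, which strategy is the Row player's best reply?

Low

With the Column player fixed at High, the Row player's payoffs are: High → 4, Medium → 3, Low → 8.
The maximum is 8, achieved by Low.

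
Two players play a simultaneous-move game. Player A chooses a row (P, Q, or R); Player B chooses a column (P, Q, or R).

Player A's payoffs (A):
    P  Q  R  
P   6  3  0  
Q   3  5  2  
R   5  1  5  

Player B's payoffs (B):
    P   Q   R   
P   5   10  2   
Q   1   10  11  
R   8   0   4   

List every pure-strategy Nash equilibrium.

No pure-strategy Nash equilibrium

Check mutual best responses: a cell is a NE iff neither player can gain by unilaterally deviating.
Player A's best responses — vs P: P (payoff 6); vs Q: Q (payoff 5); vs R: R (payoff 5).
Player B's best responses — vs P: Q (payoff 10); vs Q: R (payoff 11); vs R: P (payoff 8).
No cell has both players best-responding. For instance, Player A's best reply to Q is Q, but against Q Player B prefers R over Q.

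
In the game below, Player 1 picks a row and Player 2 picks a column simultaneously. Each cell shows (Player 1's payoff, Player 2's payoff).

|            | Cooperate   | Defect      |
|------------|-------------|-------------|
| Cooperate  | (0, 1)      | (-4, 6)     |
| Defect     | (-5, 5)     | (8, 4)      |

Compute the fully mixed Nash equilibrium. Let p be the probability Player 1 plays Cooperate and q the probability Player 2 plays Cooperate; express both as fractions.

Each player's mixing probability is pinned down by making the *other* player indifferent.
Player 2 indifferent between Cooperate and Defect: p·1 + (1−p)·5 = p·6 + (1−p)·4 ⟹ 5 + (-4)p = 4 + 2p ⟹ p = 1/6.
Player 1 indifferent between Cooperate and Defect: q·0 + (1−q)·(-4) = q·(-5) + (1−q)·8 ⟹ (-4) + 4q = 8 + (-13)q ⟹ q = 12/17.

p = 1/6, q = 12/17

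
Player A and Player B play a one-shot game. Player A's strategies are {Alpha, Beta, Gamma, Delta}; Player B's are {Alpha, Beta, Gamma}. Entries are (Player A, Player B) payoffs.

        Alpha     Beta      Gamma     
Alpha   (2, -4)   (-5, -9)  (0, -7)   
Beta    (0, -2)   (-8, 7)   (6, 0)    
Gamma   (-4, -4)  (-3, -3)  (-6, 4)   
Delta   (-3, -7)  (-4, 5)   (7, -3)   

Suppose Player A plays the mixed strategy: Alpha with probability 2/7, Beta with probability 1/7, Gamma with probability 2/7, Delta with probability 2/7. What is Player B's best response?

Compute Player B's expected payoff from each pure strategy against the given mix.
Alpha: (2/7)·(-4) + (1/7)·(-2) + (2/7)·(-4) + (2/7)·(-7) = -32/7
Beta: (2/7)·(-9) + (1/7)·7 + (2/7)·(-3) + (2/7)·5 = -1
Gamma: (2/7)·(-7) + (1/7)·0 + (2/7)·4 + (2/7)·(-3) = -12/7
Highest expected payoff is -1, from Beta.

Beta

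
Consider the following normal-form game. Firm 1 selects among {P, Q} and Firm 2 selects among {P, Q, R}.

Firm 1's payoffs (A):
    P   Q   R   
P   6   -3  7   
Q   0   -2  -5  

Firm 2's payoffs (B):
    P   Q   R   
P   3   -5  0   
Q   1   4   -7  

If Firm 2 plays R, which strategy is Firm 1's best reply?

With Firm 2 fixed at R, Firm 1's payoffs are: P → 7, Q → -5.
The maximum is 7, achieved by P.

P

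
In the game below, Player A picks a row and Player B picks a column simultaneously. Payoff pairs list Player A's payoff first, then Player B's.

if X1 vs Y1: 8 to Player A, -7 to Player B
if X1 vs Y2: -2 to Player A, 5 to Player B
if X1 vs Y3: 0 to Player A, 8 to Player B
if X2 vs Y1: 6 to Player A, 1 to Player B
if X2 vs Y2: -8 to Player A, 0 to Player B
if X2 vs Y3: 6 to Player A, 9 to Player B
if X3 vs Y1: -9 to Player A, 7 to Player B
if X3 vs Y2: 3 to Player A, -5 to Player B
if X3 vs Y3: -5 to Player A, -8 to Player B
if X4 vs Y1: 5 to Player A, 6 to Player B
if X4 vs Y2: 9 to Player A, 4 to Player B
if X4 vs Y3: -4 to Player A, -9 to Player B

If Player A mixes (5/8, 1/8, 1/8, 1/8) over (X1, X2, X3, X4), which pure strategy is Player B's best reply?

Y3

Player B's best reply maximizes expected payoff against the mix.
Y1: (5/8)·(-7) + (1/8)·1 + (1/8)·7 + (1/8)·6 = -21/8
Y2: (5/8)·5 + (1/8)·0 + (1/8)·(-5) + (1/8)·4 = 3
Y3: (5/8)·8 + (1/8)·9 + (1/8)·(-8) + (1/8)·(-9) = 4
Highest expected payoff is 4, from Y3.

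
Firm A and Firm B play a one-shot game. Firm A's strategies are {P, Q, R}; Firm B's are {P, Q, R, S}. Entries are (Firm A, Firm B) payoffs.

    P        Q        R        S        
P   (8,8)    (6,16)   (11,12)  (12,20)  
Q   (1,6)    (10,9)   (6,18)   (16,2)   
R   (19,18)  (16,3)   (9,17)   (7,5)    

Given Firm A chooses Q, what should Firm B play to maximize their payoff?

R

With Firm A fixed at Q, Firm B's payoffs are: P → 6, Q → 9, R → 18, S → 2.
The maximum is 18, achieved by R.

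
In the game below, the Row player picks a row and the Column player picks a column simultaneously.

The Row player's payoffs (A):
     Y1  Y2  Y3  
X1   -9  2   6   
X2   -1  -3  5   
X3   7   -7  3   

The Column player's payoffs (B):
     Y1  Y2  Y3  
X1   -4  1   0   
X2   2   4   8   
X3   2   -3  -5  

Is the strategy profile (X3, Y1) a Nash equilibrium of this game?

Yes

Holding the Column player at Y1: the Row player gets 7 from X3, versus -9 from X1, -1 from X2. No profitable deviation for the Row player.
Holding the Row player at X3: the Column player gets 2 from Y1, versus -3 from Y2, -5 from Y3. No profitable deviation for the Column player either.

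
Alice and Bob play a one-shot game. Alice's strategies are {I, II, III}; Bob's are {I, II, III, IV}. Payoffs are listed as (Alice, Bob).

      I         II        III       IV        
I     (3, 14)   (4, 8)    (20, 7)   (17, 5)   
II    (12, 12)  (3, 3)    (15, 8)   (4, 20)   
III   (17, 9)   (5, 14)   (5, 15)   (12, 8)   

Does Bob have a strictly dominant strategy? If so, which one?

No strictly dominant strategy

Check whether one of Bob's strategies beats all alternatives regardless of what the opponent does.
I is not dominant: against II, IV gives 20 > 12.
II is not dominant: against I, I gives 14 > 8.
III is not dominant: against I, I gives 14 > 7.
IV is not dominant: against I, I gives 14 > 5.
No single strategy is best against every opponent action.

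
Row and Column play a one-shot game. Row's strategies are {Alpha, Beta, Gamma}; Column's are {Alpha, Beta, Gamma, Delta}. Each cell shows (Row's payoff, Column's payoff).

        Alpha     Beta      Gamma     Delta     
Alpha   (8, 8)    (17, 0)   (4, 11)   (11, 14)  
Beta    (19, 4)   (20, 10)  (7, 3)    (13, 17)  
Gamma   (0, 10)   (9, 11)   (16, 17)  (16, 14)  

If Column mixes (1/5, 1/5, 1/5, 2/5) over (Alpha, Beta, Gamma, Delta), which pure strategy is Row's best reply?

Beta

Compute Row's expected payoff from each pure strategy against the given mix.
Alpha: (1/5)·8 + (1/5)·17 + (1/5)·4 + (2/5)·11 = 51/5
Beta: (1/5)·19 + (1/5)·20 + (1/5)·7 + (2/5)·13 = 72/5
Gamma: (1/5)·0 + (1/5)·9 + (1/5)·16 + (2/5)·16 = 57/5
Highest expected payoff is 72/5, from Beta.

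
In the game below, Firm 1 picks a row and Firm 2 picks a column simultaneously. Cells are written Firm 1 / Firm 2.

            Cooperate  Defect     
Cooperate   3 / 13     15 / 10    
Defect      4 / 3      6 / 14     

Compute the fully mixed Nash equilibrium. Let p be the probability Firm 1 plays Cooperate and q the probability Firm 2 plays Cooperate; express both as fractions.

Each player's mixing probability is pinned down by making the *other* player indifferent.
Firm 2 indifferent between Cooperate and Defect: p·13 + (1−p)·3 = p·10 + (1−p)·14 ⟹ 3 + 10p = 14 + (-4)p ⟹ p = 11/14.
Firm 1 indifferent between Cooperate and Defect: q·3 + (1−q)·15 = q·4 + (1−q)·6 ⟹ 15 + (-12)q = 6 + (-2)q ⟹ q = 9/10.

p = 11/14, q = 9/10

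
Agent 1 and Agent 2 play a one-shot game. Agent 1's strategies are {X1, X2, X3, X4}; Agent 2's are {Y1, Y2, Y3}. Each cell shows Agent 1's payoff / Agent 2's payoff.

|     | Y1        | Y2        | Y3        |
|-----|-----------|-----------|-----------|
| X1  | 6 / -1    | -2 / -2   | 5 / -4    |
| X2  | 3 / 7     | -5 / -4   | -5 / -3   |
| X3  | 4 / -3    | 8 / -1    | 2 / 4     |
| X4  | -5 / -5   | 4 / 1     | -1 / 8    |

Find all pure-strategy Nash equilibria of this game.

(X1, Y1)

A profile is a Nash equilibrium when each player is best-responding to the other.
Agent 1's best responses — vs Y1: X1 (payoff 6); vs Y2: X3 (payoff 8); vs Y3: X1 (payoff 5).
Agent 2's best responses — vs X1: Y1 (payoff -1); vs X2: Y1 (payoff 7); vs X3: Y3 (payoff 4); vs X4: Y3 (payoff 8).
The only mutual best response is (X1, Y1); neither player gains by switching there.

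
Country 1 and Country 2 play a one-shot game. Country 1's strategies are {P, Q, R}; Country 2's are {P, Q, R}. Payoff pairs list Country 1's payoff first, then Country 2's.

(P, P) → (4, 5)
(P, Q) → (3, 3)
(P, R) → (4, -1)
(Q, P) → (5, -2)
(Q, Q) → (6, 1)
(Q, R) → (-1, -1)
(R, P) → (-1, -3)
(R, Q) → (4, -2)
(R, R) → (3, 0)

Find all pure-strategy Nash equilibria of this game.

Find each player's best response to every opponent strategy; NE are the intersections.
Country 1's best responses — vs P: Q (payoff 5); vs Q: Q (payoff 6); vs R: P (payoff 4).
Country 2's best responses — vs P: P (payoff 5); vs Q: Q (payoff 1); vs R: R (payoff 0).
The only mutual best response is (Q, Q); neither player gains by switching there.

(Q, Q)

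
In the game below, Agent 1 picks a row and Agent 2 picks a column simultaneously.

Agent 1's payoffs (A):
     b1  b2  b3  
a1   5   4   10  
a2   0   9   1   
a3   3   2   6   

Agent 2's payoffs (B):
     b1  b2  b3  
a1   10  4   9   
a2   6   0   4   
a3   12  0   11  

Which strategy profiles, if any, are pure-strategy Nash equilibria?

Find each player's best response to every opponent strategy; NE are the intersections.
Agent 1's best responses — vs b1: a1 (payoff 5); vs b2: a2 (payoff 9); vs b3: a1 (payoff 10).
Agent 2's best responses — vs a1: b1 (payoff 10); vs a2: b1 (payoff 6); vs a3: b1 (payoff 12).
The only mutual best response is (a1, b1); neither player gains by switching there.

(a1, b1)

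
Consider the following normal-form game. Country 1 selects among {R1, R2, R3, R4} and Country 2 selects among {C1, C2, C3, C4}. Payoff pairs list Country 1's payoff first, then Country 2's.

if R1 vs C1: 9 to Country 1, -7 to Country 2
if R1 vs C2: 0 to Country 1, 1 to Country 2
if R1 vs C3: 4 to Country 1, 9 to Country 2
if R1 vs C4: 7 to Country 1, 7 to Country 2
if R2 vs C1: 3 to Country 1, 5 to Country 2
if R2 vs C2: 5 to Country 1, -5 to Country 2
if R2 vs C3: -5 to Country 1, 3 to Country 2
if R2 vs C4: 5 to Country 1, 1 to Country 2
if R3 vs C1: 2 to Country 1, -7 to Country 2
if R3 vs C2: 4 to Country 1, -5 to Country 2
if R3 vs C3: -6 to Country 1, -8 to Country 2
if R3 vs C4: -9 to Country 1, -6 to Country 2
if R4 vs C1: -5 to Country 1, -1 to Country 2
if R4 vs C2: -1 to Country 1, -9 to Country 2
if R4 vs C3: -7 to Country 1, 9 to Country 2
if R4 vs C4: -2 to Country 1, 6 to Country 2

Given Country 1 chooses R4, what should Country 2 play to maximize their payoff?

C3

With Country 1 fixed at R4, Country 2's payoffs are: C1 → -1, C2 → -9, C3 → 9, C4 → 6.
The maximum is 9, achieved by C3.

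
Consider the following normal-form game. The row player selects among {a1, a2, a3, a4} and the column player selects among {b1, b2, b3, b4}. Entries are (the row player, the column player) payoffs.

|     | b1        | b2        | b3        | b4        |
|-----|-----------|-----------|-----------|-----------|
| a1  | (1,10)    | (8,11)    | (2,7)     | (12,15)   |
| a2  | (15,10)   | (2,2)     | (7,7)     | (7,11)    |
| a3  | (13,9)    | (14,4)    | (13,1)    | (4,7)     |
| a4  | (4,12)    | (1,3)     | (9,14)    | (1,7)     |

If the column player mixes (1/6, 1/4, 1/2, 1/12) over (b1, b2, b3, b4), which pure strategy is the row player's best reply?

a3

The row player's best reply maximizes expected payoff against the mix.
a1: (1/6)·1 + (1/4)·8 + (1/2)·2 + (1/12)·12 = 25/6
a2: (1/6)·15 + (1/4)·2 + (1/2)·7 + (1/12)·7 = 85/12
a3: (1/6)·13 + (1/4)·14 + (1/2)·13 + (1/12)·4 = 25/2
a4: (1/6)·4 + (1/4)·1 + (1/2)·9 + (1/12)·1 = 11/2
Highest expected payoff is 25/2, from a3.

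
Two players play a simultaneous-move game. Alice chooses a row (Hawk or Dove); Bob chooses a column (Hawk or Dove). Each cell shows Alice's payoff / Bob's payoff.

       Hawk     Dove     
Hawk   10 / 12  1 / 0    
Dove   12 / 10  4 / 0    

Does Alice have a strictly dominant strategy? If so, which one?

A strategy is strictly dominant if it gives Alice a strictly higher payoff than every other strategy, against every choice by the opponent.
Dove strictly dominates: vs Hawk: 12 > 10; vs Dove: 4 > 1.

Dove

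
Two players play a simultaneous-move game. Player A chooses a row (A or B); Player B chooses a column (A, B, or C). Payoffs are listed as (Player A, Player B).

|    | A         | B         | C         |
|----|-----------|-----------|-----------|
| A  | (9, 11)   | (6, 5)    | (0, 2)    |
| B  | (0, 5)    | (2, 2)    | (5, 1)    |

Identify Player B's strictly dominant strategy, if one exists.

A

A strategy is strictly dominant if it gives Player B a strictly higher payoff than every other strategy, against every choice by the opponent.
A strictly dominates: vs A: 11 > each of {5, 2}; vs B: 5 > each of {2, 1}.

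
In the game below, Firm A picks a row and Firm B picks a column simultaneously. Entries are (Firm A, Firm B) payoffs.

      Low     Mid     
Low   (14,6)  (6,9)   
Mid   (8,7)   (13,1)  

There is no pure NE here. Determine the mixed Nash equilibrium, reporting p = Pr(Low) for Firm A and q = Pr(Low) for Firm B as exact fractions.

p = 2/3, q = 7/13

Each player's mixing probability is pinned down by making the *other* player indifferent.
Firm B indifferent between Low and Mid: p·6 + (1−p)·7 = p·9 + (1−p)·1 ⟹ 7 + (-1)p = 1 + 8p ⟹ p = 2/3.
Firm A indifferent between Low and Mid: q·14 + (1−q)·6 = q·8 + (1−q)·13 ⟹ 6 + 8q = 13 + (-5)q ⟹ q = 7/13.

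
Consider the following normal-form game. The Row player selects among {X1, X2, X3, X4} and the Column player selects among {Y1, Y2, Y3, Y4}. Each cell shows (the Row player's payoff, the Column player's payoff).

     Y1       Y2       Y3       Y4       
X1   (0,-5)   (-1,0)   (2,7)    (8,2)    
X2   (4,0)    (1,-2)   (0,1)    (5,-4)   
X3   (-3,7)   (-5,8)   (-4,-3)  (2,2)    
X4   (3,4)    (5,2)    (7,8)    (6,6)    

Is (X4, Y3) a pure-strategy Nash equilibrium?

Yes

Holding the Column player at Y3: the Row player gets 7 from X4, versus 2 from X1, 0 from X2, -4 from X3. No profitable deviation for the Row player.
Holding the Row player at X4: the Column player gets 8 from Y3, versus 4 from Y1, 2 from Y2, 6 from Y4. No profitable deviation for the Column player either.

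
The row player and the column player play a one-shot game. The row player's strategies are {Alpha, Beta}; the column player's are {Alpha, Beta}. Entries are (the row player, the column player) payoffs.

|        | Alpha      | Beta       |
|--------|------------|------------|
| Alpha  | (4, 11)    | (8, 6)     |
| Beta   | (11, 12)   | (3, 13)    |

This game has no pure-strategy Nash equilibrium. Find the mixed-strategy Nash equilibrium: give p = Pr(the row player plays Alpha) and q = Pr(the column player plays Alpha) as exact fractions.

p = 1/6, q = 5/12

In a mixed NE each player is indifferent between their pure strategies, so the opponent's mix sets the indifference.
The column player indifferent between Alpha and Beta: p·11 + (1−p)·12 = p·6 + (1−p)·13 ⟹ 12 + (-1)p = 13 + (-7)p ⟹ p = 1/6.
The row player indifferent between Alpha and Beta: q·4 + (1−q)·8 = q·11 + (1−q)·3 ⟹ 8 + (-4)q = 3 + 8q ⟹ q = 5/12.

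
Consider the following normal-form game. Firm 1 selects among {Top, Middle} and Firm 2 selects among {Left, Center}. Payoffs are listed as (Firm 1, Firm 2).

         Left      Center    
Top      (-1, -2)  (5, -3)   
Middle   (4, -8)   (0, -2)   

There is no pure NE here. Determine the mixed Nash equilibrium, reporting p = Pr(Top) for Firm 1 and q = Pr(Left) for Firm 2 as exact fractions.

p = 6/7, q = 1/2

In a mixed NE each player is indifferent between their pure strategies, so the opponent's mix sets the indifference.
Firm 2 indifferent between Left and Center: p·(-2) + (1−p)·(-8) = p·(-3) + (1−p)·(-2) ⟹ (-8) + 6p = (-2) + (-1)p ⟹ p = 6/7.
Firm 1 indifferent between Top and Middle: q·(-1) + (1−q)·5 = q·4 + (1−q)·0 ⟹ 5 + (-6)q = 0 + 4q ⟹ q = 1/2.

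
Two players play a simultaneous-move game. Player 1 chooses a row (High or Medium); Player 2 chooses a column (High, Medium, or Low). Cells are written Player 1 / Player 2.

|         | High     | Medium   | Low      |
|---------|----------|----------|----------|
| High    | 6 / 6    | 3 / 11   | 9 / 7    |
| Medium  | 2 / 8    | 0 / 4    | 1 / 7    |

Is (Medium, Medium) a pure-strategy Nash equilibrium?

No

Holding Player 2 at Medium: Player 1 gets 0 from Medium but could get 3 by switching to High. Player 1 has a profitable deviation.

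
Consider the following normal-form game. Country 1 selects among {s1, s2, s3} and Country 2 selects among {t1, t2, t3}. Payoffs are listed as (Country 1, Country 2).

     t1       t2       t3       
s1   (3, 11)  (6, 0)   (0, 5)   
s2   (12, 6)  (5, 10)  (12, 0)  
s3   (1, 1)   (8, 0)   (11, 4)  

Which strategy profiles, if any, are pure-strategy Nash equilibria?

Check mutual best responses: a cell is a NE iff neither player can gain by unilaterally deviating.
Country 1's best responses — vs t1: s2 (payoff 12); vs t2: s3 (payoff 8); vs t3: s2 (payoff 12).
Country 2's best responses — vs s1: t1 (payoff 11); vs s2: t2 (payoff 10); vs s3: t3 (payoff 4).
No cell has both players best-responding. For instance, Country 1's best reply to t1 is s2, but against s2 Country 2 prefers t2 over t1.

There is no pure-strategy Nash equilibrium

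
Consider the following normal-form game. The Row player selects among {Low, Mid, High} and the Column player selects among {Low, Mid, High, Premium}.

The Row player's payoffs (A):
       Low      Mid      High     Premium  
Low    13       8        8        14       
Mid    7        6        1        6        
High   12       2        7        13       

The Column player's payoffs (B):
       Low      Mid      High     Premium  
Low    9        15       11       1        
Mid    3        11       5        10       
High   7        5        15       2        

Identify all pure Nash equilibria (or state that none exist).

A profile is a Nash equilibrium when each player is best-responding to the other.
The Row player's best responses — vs Low: Low (payoff 13); vs Mid: Low (payoff 8); vs High: Low (payoff 8); vs Premium: Low (payoff 14).
The Column player's best responses — vs Low: Mid (payoff 15); vs Mid: Mid (payoff 11); vs High: High (payoff 15).
The only mutual best response is (Low, Mid); neither player gains by switching there.

(Low, Mid)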